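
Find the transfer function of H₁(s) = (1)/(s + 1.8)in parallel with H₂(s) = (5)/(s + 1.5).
Parallel: H = H₁ + H₂ = (n₁·d₂ + n₂·d₁)/(d₁·d₂).
n₁·d₂ = s + 1.5. n₂·d₁ = 5*s + 9. Sum = 6*s + 10.5. d₁·d₂ = s^2 + 3.3*s + 2.7.
H(s) = (6*s + 10.5)/(s^2 + 3.3*s + 2.7)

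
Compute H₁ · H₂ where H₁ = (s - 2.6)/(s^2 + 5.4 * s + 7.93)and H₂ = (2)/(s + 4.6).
Series: H = H₁ · H₂ = (n₁·n₂)/(d₁·d₂).
Num: n₁·n₂ = 2*s - 5.2. Den: d₁·d₂ = s^3 + 10*s^2 + 32.77*s + 36.478.
H(s) = (2*s - 5.2)/(s^3 + 10*s^2 + 32.77*s + 36.478)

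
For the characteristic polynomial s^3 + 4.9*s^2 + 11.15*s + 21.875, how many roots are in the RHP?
s^3 + 4.9*s^2 + 11.15*s + 21.875 = (s + 3.5)(s^2 + 1.4*s + 6.25). Poles: -0.7 + 2.4j, -0.7 - 2.4j, -3.5. RHP poles (Re>0): 0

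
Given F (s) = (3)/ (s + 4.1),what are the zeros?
Numerator is a nonzero constant (3) → Zeros: none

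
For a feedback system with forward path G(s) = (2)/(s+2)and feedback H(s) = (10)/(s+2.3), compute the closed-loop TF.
Closed-loop T = G/(1+GH).
Numerator: G_num * H_den = 2*s + 4.6.
Denominator: G_den * H_den + G_num * H_num = (s^2 + 4.3*s + 4.6) + (20) = s^2 + 4.3*s + 24.6.
T(s) = (2*s + 4.6)/(s^2 + 4.3*s + 24.6)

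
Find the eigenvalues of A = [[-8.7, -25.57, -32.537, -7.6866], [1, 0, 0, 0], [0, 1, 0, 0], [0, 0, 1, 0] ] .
Eigenvalues solve det(λI - A) = 0.
Characteristic polynomial: λ^4 + 8.7*λ^3 + 25.57*λ^2 + 32.537*λ + 7.6866 = 0.
Factor: (λ + 4.6)(λ + 0.3)(λ^2 + 3.8*λ + 5.57) = 0.
Roots: -0.3, -1.9 + 1.4j, -1.9 - 1.4j, -4.6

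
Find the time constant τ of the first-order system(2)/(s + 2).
First-order system: τ = -1/pole. Pole = -2. τ = -1/(-2) = 0.5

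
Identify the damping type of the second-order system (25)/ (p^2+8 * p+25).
Standard form: ωn²/(p²+2ζωn·p+ωn²) gives ωn=5, ζ=0.8.
Underdamped (ζ = 0.8 < 1)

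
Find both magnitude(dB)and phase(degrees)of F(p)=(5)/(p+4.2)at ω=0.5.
Substitute p = j*0.5: F(j0.5) = 1.17384 - 0.139743j.
|F| = 20*log₁₀(sqrt(Re²+Im²)) = 1.45 dB.
∠F = atan2(Im, Re) = -6.79°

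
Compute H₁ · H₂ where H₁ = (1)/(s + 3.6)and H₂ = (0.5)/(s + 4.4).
Series: H = H₁ · H₂ = (n₁·n₂)/(d₁·d₂).
Num: n₁·n₂ = 0.5. Den: d₁·d₂ = s^2 + 8*s + 15.84.
H(s) = (0.5)/(s^2 + 8*s + 15.84)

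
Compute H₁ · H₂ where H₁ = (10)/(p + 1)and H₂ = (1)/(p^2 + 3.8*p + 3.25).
Series: H = H₁ · H₂ = (n₁·n₂)/(d₁·d₂).
Num: n₁·n₂ = 10. Den: d₁·d₂ = p^3 + 4.8*p^2 + 7.05*p + 3.25.
H(p) = (10)/(p^3 + 4.8*p^2 + 7.05*p + 3.25)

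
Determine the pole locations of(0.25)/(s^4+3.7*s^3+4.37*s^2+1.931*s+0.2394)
Set denominator = 0: s^4 + 3.7*s^3 + 4.37*s^2 + 1.931*s + 0.2394 = (s + 0.9)(s + 0.7)(s + 1.9)(s + 0.2) = 0 → Poles: -0.2, -0.7, -0.9, -1.9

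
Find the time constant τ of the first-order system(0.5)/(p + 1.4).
First-order system: τ = -1/pole. Pole = -1.4. τ = -1/(-1.4) = 0.7143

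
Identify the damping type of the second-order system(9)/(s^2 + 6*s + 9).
Standard form: ωn²/(s²+2ζωn·s+ωn²) gives ωn=3, ζ=1.
Critically damped (ζ = 1)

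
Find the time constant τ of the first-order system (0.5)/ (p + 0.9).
First-order system: τ = -1/pole. Pole = -0.9. τ = -1/(-0.9) = 1.111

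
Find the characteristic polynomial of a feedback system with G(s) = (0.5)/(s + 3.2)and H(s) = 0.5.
Characteristic poly = G_den * H_den + G_num * H_num = (s + 3.2) + (0.25) = s + 3.45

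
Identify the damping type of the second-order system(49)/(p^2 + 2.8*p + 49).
Standard form: ωn²/(p²+2ζωn·p+ωn²) gives ωn=7, ζ=0.2.
Underdamped (ζ = 0.2 < 1)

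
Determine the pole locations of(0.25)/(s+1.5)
Set denominator = 0: s + 1.5 = 0 → Poles: -1.5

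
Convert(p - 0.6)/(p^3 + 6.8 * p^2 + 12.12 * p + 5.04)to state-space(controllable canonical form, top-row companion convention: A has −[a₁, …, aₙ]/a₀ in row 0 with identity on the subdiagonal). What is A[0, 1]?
Reachable canonical form for den = p^3 + 6.8*p^2 + 12.12*p + 5.04: top row of A = -[a₁,a₂,...,aₙ]/a₀, ones on the subdiagonal, zeros elsewhere.
A = [[-6.8, -12.12, -5.04], [1, 0, 0], [0, 1, 0]].
A[0,1] = -12.12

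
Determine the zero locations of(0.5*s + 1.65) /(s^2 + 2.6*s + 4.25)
Set numerator = 0: 0.5*s + 1.65 = 0 → Zeros: -3.3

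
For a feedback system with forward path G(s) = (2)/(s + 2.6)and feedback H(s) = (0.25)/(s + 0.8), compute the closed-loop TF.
Closed-loop T = G/(1+GH).
Numerator: G_num * H_den = 2*s + 1.6.
Denominator: G_den * H_den + G_num * H_num = (s^2 + 3.4*s + 2.08) + (0.5) = s^2 + 3.4*s + 2.58.
T(s) = (2*s + 1.6)/(s^2 + 3.4*s + 2.58)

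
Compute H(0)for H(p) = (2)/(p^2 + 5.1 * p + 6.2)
DC gain = H(0) = num(0)/den(0) = 2/6.2 = 0.3226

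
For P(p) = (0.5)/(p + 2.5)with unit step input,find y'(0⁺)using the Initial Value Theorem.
IVT: y'(0⁺) = lim_{p→∞} p²·Y(p) = lim_{p→∞} p·P(p).
deg(num) = 0, deg(den) = 1, relative degree = 1, so p·P(p) → (leading num)/(leading den) = 0.5/1 = 0.5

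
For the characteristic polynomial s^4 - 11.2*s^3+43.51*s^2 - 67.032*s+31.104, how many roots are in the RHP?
s^4 - 11.2*s^3 + 43.51*s^2 - 67.032*s + 31.104 = (s - 3.2)(s - 2.7)(s - 4.5)(s - 0.8). Poles: 0.8, 2.7, 3.2, 4.5. RHP poles (Re>0): 4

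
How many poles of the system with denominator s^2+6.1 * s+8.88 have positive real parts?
s^2 + 6.1*s + 8.88 = (s + 3.7)(s + 2.4). Poles: -2.4, -3.7. RHP poles (Re>0): 0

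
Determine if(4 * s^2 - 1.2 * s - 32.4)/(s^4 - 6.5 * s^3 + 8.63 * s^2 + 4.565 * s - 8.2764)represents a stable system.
Denominator: s^4 - 6.5*s^3 + 8.63*s^2 + 4.565*s - 8.2764 = (s - 1.9)(s + 0.9)(s - 1.1)(s - 4.4). Poles: -0.9, 1.1, 1.9, 4.4. All Re(p)<0: No (unstable)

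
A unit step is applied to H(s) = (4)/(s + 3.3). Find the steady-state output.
FVT: lim_{t→∞} y(t) = lim_{s→0} s*Y(s) where Y(s) = H(s)/s.
= lim_{s→0} H(s) = H(0) = num(0)/den(0) = 4/3.3 = 1.212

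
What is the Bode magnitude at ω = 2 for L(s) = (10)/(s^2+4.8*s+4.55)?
Substitute s = j*2: L(j2) = 0.0594836 - 1.03826j.
|L(j2)| = sqrt(Re² + Im²) = 1.04.
20*log₁₀(1.04) = 0.34 dB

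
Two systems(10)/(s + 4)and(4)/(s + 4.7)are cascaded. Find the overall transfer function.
Series: H = H₁ · H₂ = (n₁·n₂)/(d₁·d₂).
Num: n₁·n₂ = 40. Den: d₁·d₂ = s^2 + 8.7*s + 18.8.
H(s) = (40)/(s^2 + 8.7*s + 18.8)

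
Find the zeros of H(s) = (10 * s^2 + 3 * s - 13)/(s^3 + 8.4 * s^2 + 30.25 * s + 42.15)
Set numerator = 0: 10*s^2 + 3*s - 13 = 10*(s - 1)(s + 1.3) = 0 → Zeros: -1.3, 1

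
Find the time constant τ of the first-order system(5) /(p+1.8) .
First-order system: τ = -1/pole. Pole = -1.8. τ = -1/(-1.8) = 0.5556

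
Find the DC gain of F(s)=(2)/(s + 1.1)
DC gain = F(0) = num(0)/den(0) = 2/1.1 = 1.818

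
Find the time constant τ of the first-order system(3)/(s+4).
First-order system: τ = -1/pole. Pole = -4. τ = -1/(-4) = 0.25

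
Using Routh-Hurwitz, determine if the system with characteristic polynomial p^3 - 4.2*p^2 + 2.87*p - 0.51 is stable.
Routh array:
p^3: [1, 2.87]; p^2: [-4.2, -0.51]; p^1: [2.74857]; p^0: [-0.51]
First column: [1, -4.2, 2.74857, -0.51]. Sign changes = 3.
No, unstable (3 RHP root(s))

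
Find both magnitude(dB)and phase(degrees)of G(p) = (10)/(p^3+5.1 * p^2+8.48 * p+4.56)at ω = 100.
Substitute p = j*100: G(j100) = -5.09493e-07 + 9.98248e-06j.
|G| = 20*log₁₀(sqrt(Re²+Im²)) = -100.00 dB.
∠G = atan2(Im, Re) = 92.92° (principal value).
Summing the individual angle contributions Σ∠(j100 − zᵢ) − Σ∠(j100 − pₖ) over the 0 zero(s) and 3 pole(s), each followed continuously from ω = 0 (DC phase referenced to (−180°, 180°]), gives -267.08°, i.e. the principal value - 360°. Continuous Bode phase = -267.08°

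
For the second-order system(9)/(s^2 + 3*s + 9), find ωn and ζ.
Standard form: ωn²/(s²+2ζωn·s+ωn²).
const=9=ωn² → ωn=3, s coeff=3=2ζωn → ζ=0.5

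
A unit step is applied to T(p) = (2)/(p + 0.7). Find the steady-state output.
FVT: lim_{t→∞} y(t) = lim_{p→0} p*Y(p) where Y(p) = T(p)/p.
= lim_{p→0} T(p) = T(0) = num(0)/den(0) = 2/0.7 = 2.857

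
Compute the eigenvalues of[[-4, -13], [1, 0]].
Eigenvalues solve det(λI - A) = 0.
Characteristic polynomial: λ^2 + 4*λ + 13 = 0.
Roots: -2 + 3j, -2 - 3j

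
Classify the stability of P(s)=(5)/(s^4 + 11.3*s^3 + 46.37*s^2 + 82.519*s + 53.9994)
Denominator: s^4 + 11.3*s^3 + 46.37*s^2 + 82.519*s + 53.9994 = (s + 2.6)(s + 4.3)(s + 2.3)(s + 2.1). Poles: -2.1, -2.3, -2.6, -4.3. Stable (all poles in LHP)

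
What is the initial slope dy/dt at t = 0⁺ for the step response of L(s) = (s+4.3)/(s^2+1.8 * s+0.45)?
IVT: y'(0⁺) = lim_{s→∞} s²·Y(s) = lim_{s→∞} s·L(s).
deg(num) = 1, deg(den) = 2, relative degree = 1, so s·L(s) → (leading num)/(leading den) = 1/1 = 1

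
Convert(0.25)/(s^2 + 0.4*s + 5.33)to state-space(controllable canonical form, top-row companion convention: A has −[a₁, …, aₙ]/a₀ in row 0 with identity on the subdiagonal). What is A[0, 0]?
Reachable canonical form for den = s^2 + 0.4*s + 5.33: top row of A = -[a₁,a₂,...,aₙ]/a₀, ones on the subdiagonal, zeros elsewhere.
A = [[-0.4, -5.33], [1, 0]].
A[0,0] = -0.4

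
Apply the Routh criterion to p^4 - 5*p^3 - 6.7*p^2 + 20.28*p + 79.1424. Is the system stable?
Routh array:
p^4: [1, -6.7, 79.1424]; p^3: [-5, 20.28]; p^2: [-2.644, 79.1424]; p^1: [-129.384]; p^0: [79.1424]
First column: [1, -5, -2.644, -129.384, 79.1424]. Sign changes = 2.
No, unstable (2 RHP root(s))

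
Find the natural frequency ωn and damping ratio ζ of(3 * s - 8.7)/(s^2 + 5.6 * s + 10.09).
Underdamped: complex pole -2.8 + 1.5j. ωn = |pole| = 3.176, ζ = -Re(pole)/ωn = 0.8815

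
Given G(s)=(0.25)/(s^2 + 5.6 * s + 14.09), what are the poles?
Set denominator = 0: s^2 + 5.6*s + 14.09 = 0 → Poles: -2.8 + 2.5j, -2.8 - 2.5j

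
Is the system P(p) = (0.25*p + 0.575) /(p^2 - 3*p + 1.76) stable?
Denominator: p^2 - 3*p + 1.76 = (p - 0.8)(p - 2.2). Poles: 0.8, 2.2. All Re(p)<0: No (unstable)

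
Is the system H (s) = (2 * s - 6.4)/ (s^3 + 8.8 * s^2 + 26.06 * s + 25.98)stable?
Denominator: s^3 + 8.8*s^2 + 26.06*s + 25.98 = (s + 3)(s^2 + 5.8*s + 8.66). Poles: -2.9 + 0.5j, -2.9 - 0.5j, -3. All Re(p)<0: Yes (stable)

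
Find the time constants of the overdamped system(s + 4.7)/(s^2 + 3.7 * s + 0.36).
Overdamped: real poles at -0.1, -3.6. τ = -1/pole → τ₁ = 10, τ₂ = 0.2778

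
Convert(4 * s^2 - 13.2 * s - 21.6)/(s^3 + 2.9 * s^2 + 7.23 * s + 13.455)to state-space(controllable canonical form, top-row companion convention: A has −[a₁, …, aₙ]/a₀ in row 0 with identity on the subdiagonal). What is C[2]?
Reachable canonical form: C = numerator coefficients (right-aligned, zero-padded to length n).
num = 4*s^2 - 13.2*s - 21.6, C = [[4, -13.2, -21.6]].
C[2] = -21.6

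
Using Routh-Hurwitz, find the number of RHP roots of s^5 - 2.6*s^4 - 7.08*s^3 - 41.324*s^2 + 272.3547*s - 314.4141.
Routh array:
s^5: [1, -7.08, 272.3547]; s^4: [-2.6, -41.324, -314.4141]; s^3: [-22.9738, 151.4262]; s^2: [-58.4612, -314.4141]; s^1: [274.983]; s^0: [-314.4141]
First column: [1, -2.6, -22.9738, -58.4612, 274.983, -314.4141]. Sign changes = RHP roots = 3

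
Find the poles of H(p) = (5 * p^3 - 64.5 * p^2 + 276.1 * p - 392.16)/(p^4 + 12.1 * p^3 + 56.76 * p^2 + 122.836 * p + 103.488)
Set denominator = 0: p^4 + 12.1*p^3 + 56.76*p^2 + 122.836*p + 103.488 = (p + 3.3)(p + 3.2)(p^2 + 5.6*p + 9.8) = 0 → Poles: -2.8 + 1.4j, -2.8 - 1.4j, -3.2, -3.3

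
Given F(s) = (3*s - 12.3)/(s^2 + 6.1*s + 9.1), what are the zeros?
Set numerator = 0: 3*s - 12.3 = 0 → Zeros: 4.1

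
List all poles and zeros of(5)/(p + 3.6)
Set denominator = 0: p + 3.6 = 0 → Poles: -3.6
Numerator is a nonzero constant (5) → Zeros: none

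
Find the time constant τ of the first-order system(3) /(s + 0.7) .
First-order system: τ = -1/pole. Pole = -0.7. τ = -1/(-0.7) = 1.429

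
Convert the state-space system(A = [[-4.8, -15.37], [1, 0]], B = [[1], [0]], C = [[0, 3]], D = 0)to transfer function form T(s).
T(s) = C(sI - A)⁻¹B + D.
Characteristic polynomial det(sI - A) = s^2 + 4.8*s + 15.37.
Numerator from C·adj(sI-A)·B + D·det(sI-A) = 3.
T(s) = (3)/(s^2 + 4.8*s + 15.37)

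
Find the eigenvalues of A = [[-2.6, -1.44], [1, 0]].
Eigenvalues solve det(λI - A) = 0.
Characteristic polynomial: λ^2 + 2.6*λ + 1.44 = 0.
Factor: (λ + 0.8)(λ + 1.8) = 0.
Roots: -0.8, -1.8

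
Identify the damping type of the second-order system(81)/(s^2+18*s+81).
Standard form: ωn²/(s²+2ζωn·s+ωn²) gives ωn=9, ζ=1.
Critically damped (ζ = 1)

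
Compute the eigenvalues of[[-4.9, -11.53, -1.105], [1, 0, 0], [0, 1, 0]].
Eigenvalues solve det(λI - A) = 0.
Characteristic polynomial: λ^3 + 4.9*λ^2 + 11.53*λ + 1.105 = 0.
Factor: (λ + 0.1)(λ^2 + 4.8*λ + 11.05) = 0.
Roots: -0.1, -2.4 + 2.3j, -2.4 - 2.3j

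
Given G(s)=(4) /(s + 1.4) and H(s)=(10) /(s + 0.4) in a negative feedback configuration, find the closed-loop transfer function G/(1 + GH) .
Closed-loop T = G/(1+GH).
Numerator: G_num * H_den = 4*s + 1.6.
Denominator: G_den * H_den + G_num * H_num = (s^2 + 1.8*s + 0.56) + (40) = s^2 + 1.8*s + 40.56.
T(s) = (4*s + 1.6)/(s^2 + 1.8*s + 40.56)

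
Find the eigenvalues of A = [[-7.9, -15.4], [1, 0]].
Eigenvalues solve det(λI - A) = 0.
Characteristic polynomial: λ^2 + 7.9*λ + 15.4 = 0.
Factor: (λ + 4.4)(λ + 3.5) = 0.
Roots: -3.5, -4.4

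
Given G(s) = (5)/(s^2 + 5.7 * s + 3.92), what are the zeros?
Numerator is a nonzero constant (5) → Zeros: none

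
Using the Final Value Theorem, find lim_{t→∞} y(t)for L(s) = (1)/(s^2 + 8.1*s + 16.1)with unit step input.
FVT: lim_{t→∞} y(t) = lim_{s→0} s*Y(s) where Y(s) = L(s)/s.
= lim_{s→0} L(s) = L(0) = num(0)/den(0) = 1/16.1 = 0.06211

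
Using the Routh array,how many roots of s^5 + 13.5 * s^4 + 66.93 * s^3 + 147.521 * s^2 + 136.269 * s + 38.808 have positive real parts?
Routh array:
s^5: [1, 66.93, 136.269]; s^4: [13.5, 147.521, 38.808]; s^3: [56.0025, 133.394]; s^2: [115.365, 38.808]; s^1: [114.555]; s^0: [38.808]
First column: [1, 13.5, 56.0025, 115.365, 114.555, 38.808]. Sign changes = RHP roots = 0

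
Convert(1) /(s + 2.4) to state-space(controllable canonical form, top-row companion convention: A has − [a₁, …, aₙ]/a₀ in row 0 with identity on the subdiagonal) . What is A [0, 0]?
Reachable canonical form for den = s + 2.4: top row of A = -[a₁,a₂,...,aₙ]/a₀, ones on the subdiagonal, zeros elsewhere.
A = [[-2.4]].
A[0,0] = -2.4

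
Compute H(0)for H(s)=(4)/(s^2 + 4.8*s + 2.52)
DC gain = H(0) = num(0)/den(0) = 4/2.52 = 1.587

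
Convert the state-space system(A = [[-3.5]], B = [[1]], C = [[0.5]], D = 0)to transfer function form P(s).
P(s) = C(sI - A)⁻¹B + D.
Characteristic polynomial det(sI - A) = s + 3.5.
Numerator from C·adj(sI-A)·B + D·det(sI-A) = 0.5.
P(s) = (0.5)/(s + 3.5)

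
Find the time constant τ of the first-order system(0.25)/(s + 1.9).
First-order system: τ = -1/pole. Pole = -1.9. τ = -1/(-1.9) = 0.5263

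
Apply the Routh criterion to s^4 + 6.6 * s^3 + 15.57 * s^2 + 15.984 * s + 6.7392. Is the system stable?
Routh array:
s^4: [1, 15.57, 6.7392]; s^3: [6.6, 15.984]; s^2: [13.1482, 6.7392]; s^1: [12.6011]; s^0: [6.7392]
First column: [1, 6.6, 13.1482, 12.6011, 6.7392]. Sign changes = 0.
Yes, stable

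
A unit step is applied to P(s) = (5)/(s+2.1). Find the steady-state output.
FVT: lim_{t→∞} y(t) = lim_{s→0} s*Y(s) where Y(s) = P(s)/s.
= lim_{s→0} P(s) = P(0) = num(0)/den(0) = 5/2.1 = 2.381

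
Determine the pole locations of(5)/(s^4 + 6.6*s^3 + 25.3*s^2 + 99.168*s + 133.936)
Set denominator = 0: s^4 + 6.6*s^3 + 25.3*s^2 + 99.168*s + 133.936 = (s + 4.4)(s + 2)(s^2 + 0.2*s + 15.22) = 0 → Poles: -0.1 + 3.9j, -0.1 - 3.9j, -2, -4.4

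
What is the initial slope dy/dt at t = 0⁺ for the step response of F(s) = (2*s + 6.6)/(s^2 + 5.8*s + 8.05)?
IVT: y'(0⁺) = lim_{s→∞} s²·Y(s) = lim_{s→∞} s·F(s).
deg(num) = 1, deg(den) = 2, relative degree = 1, so s·F(s) → (leading num)/(leading den) = 2/1 = 2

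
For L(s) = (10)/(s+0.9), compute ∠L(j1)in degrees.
Substitute s = j*1: L(j1) = 4.97238 - 5.52486j.
∠L(j1) = atan2(Im, Re) = atan2(-5.52486, 4.97238) = -48.01°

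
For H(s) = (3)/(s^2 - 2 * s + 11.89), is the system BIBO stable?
Denominator: s^2 - 2*s + 11.89. Poles: 1 + 3.3j, 1 - 3.3j. All Re(p)<0: No (unstable)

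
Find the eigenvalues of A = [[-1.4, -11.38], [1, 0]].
Eigenvalues solve det(λI - A) = 0.
Characteristic polynomial: λ^2 + 1.4*λ + 11.38 = 0.
Roots: -0.7 + 3.3j, -0.7 - 3.3j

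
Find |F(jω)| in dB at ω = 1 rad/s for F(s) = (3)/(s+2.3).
Substitute s = j*1: F(j1) = 1.09698 - 0.476948j.
|F(j1)| = sqrt(Re² + Im²) = 1.196.
20*log₁₀(1.196) = 1.56 dB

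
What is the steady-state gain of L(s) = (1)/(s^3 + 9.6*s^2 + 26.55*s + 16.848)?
DC gain = L(0) = num(0)/den(0) = 1/16.848 = 0.05935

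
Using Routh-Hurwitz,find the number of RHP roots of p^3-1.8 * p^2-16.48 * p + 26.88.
Routh array:
p^3: [1, -16.48]; p^2: [-1.8, 26.88]; p^1: [-1.54667]; p^0: [26.88]
First column: [1, -1.8, -1.54667, 26.88]. Sign changes = RHP roots = 2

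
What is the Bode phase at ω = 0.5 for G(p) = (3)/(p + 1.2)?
Substitute p = j*0.5: G(j0.5) = 2.13018 - 0.887574j.
∠G(j0.5) = atan2(Im, Re) = atan2(-0.887574, 2.13018) = -22.62°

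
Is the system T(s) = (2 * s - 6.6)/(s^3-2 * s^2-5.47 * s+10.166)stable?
Denominator: s^3 - 2*s^2 - 5.47*s + 10.166 = (s - 2.6)(s + 2.3)(s - 1.7). Poles: -2.3, 1.7, 2.6. All Re(p)<0: No (unstable)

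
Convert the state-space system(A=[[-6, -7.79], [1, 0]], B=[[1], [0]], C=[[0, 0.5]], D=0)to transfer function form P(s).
P(s) = C(sI - A)⁻¹B + D.
Characteristic polynomial det(sI - A) = s^2 + 6*s + 7.79.
Numerator from C·adj(sI-A)·B + D·det(sI-A) = 0.5.
P(s) = (0.5)/(s^2 + 6*s + 7.79)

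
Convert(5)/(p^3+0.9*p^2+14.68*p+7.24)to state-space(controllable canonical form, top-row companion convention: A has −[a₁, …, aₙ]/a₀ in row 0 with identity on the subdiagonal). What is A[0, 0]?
Reachable canonical form for den = p^3 + 0.9*p^2 + 14.68*p + 7.24: top row of A = -[a₁,a₂,...,aₙ]/a₀, ones on the subdiagonal, zeros elsewhere.
A = [[-0.9, -14.68, -7.24], [1, 0, 0], [0, 1, 0]].
A[0,0] = -0.9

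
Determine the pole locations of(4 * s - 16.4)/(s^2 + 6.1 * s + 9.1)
Set denominator = 0: s^2 + 6.1*s + 9.1 = (s + 3.5)(s + 2.6) = 0 → Poles: -2.6, -3.5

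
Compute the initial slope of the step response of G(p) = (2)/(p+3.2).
IVT: y'(0⁺) = lim_{p→∞} p²·Y(p) = lim_{p→∞} p·G(p).
deg(num) = 0, deg(den) = 1, relative degree = 1, so p·G(p) → (leading num)/(leading den) = 2/1 = 2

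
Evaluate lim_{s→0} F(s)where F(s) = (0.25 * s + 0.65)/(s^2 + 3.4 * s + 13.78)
DC gain = F(0) = num(0)/den(0) = 0.65/13.78 = 0.04717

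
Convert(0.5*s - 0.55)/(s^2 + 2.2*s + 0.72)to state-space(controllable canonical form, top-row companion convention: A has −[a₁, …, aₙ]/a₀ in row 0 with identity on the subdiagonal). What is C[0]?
Reachable canonical form: C = numerator coefficients (right-aligned, zero-padded to length n).
num = 0.5*s - 0.55, C = [[0.5, -0.55]].
C[0] = 0.5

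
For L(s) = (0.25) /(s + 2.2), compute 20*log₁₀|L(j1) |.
Substitute s = j*1: L(j1) = 0.0941781 - 0.0428082j.
|L(j1)| = sqrt(Re² + Im²) = 0.1035.
20*log₁₀(0.1035) = -19.71 dB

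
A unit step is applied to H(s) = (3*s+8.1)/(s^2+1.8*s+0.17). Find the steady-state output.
FVT: lim_{t→∞} y(t) = lim_{s→0} s*Y(s) where Y(s) = H(s)/s.
= lim_{s→0} H(s) = H(0) = num(0)/den(0) = 8.1/0.17 = 47.65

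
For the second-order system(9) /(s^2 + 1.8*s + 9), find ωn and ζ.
Standard form: ωn²/(s²+2ζωn·s+ωn²).
const=9=ωn² → ωn=3, s coeff=1.8=2ζωn → ζ=0.3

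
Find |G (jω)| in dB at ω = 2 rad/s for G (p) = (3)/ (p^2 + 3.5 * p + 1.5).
Substitute p = j*2: G(j2) = -0.135747 - 0.38009j.
|G(j2)| = sqrt(Re² + Im²) = 0.4036.
20*log₁₀(0.4036) = -7.88 dB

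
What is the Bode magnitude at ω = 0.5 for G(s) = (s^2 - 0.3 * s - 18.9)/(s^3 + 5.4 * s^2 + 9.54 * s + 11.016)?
Substitute s = j*0.5: G(j0.5) = -1.61555 + 0.760835j.
|G(j0.5)| = sqrt(Re² + Im²) = 1.786.
20*log₁₀(1.786) = 5.04 dB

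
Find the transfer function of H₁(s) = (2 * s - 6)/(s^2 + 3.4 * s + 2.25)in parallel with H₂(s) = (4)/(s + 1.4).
Parallel: H = H₁ + H₂ = (n₁·d₂ + n₂·d₁)/(d₁·d₂).
n₁·d₂ = 2*s^2 - 3.2*s - 8.4. n₂·d₁ = 4*s^2 + 13.6*s + 9. Sum = 6*s^2 + 10.4*s + 0.6. d₁·d₂ = s^3 + 4.8*s^2 + 7.01*s + 3.15.
H(s) = (6*s^2 + 10.4*s + 0.6)/(s^3 + 4.8*s^2 + 7.01*s + 3.15)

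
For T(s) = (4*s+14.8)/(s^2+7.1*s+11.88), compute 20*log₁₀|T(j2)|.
Substitute s = j*2: T(j2) = 0.872939 - 0.557834j.
|T(j2)| = sqrt(Re² + Im²) = 1.036.
20*log₁₀(1.036) = 0.31 dB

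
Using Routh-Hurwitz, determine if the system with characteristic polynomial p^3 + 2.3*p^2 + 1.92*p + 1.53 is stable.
Routh array:
p^3: [1, 1.92]; p^2: [2.3, 1.53]; p^1: [1.25478]; p^0: [1.53]
First column: [1, 2.3, 1.25478, 1.53]. Sign changes = 0.
Yes, stable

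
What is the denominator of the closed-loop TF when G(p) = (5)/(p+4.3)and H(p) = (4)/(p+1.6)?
Characteristic poly = G_den * H_den + G_num * H_num = (p^2 + 5.9*p + 6.88) + (20) = p^2 + 5.9*p + 26.88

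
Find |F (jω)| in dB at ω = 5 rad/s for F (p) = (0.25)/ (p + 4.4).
Substitute p = j*5: F(j5) = 0.0247971 - 0.0281785j.
|F(j5)| = sqrt(Re² + Im²) = 0.03754.
20*log₁₀(0.03754) = -28.51 dB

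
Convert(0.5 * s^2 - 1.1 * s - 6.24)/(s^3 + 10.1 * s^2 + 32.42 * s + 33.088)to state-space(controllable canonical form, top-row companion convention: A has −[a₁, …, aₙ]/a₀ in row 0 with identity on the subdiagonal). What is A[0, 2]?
Reachable canonical form for den = s^3 + 10.1*s^2 + 32.42*s + 33.088: top row of A = -[a₁,a₂,...,aₙ]/a₀, ones on the subdiagonal, zeros elsewhere.
A = [[-10.1, -32.42, -33.088], [1, 0, 0], [0, 1, 0]].
A[0,2] = -33.088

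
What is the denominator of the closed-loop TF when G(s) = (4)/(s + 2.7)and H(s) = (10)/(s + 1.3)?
Characteristic poly = G_den * H_den + G_num * H_num = (s^2 + 4*s + 3.51) + (40) = s^2 + 4*s + 43.51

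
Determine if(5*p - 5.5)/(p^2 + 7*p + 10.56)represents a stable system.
Denominator: p^2 + 7*p + 10.56 = (p + 4.8)(p + 2.2). Poles: -2.2, -4.8. All Re(p)<0: Yes (stable)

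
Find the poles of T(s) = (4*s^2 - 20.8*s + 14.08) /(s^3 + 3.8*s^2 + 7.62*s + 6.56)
Set denominator = 0: s^3 + 3.8*s^2 + 7.62*s + 6.56 = (s + 1.6)(s^2 + 2.2*s + 4.1) = 0 → Poles: -1.1 + 1.7j, -1.1 - 1.7j, -1.6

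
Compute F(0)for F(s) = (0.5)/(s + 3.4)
DC gain = F(0) = num(0)/den(0) = 0.5/3.4 = 0.1471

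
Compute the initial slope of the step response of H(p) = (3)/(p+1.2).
IVT: y'(0⁺) = lim_{p→∞} p²·Y(p) = lim_{p→∞} p·H(p).
deg(num) = 0, deg(den) = 1, relative degree = 1, so p·H(p) → (leading num)/(leading den) = 3/1 = 3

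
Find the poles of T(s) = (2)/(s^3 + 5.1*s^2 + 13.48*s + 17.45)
Set denominator = 0: s^3 + 5.1*s^2 + 13.48*s + 17.45 = (s + 2.5)(s^2 + 2.6*s + 6.98) = 0 → Poles: -1.3 + 2.3j, -1.3 - 2.3j, -2.5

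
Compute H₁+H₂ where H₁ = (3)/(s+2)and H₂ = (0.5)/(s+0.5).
Parallel: H = H₁ + H₂ = (n₁·d₂ + n₂·d₁)/(d₁·d₂).
n₁·d₂ = 3*s + 1.5. n₂·d₁ = 0.5*s + 1. Sum = 3.5*s + 2.5. d₁·d₂ = s^2 + 2.5*s + 1.
H(s) = (3.5*s + 2.5)/(s^2 + 2.5*s + 1)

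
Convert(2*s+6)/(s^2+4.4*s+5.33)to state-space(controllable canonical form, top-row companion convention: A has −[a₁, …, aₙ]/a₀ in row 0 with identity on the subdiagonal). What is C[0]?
Reachable canonical form: C = numerator coefficients (right-aligned, zero-padded to length n).
num = 2*s + 6, C = [[2, 6]].
C[0] = 2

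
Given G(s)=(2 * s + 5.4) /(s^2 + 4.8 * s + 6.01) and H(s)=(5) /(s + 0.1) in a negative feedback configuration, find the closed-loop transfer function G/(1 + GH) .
Closed-loop T = G/(1+GH).
Numerator: G_num * H_den = 2*s^2 + 5.6*s + 0.54.
Denominator: G_den * H_den + G_num * H_num = (s^3 + 4.9*s^2 + 6.49*s + 0.601) + (10*s + 27) = s^3 + 4.9*s^2 + 16.49*s + 27.601.
T(s) = (2*s^2 + 5.6*s + 0.54)/(s^3 + 4.9*s^2 + 16.49*s + 27.601)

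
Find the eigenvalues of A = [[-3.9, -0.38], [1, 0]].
Eigenvalues solve det(λI - A) = 0.
Characteristic polynomial: λ^2 + 3.9*λ + 0.38 = 0.
Factor: (λ + 3.8)(λ + 0.1) = 0.
Roots: -0.1, -3.8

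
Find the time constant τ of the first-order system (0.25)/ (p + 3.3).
First-order system: τ = -1/pole. Pole = -3.3. τ = -1/(-3.3) = 0.303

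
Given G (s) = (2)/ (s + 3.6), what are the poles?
Set denominator = 0: s + 3.6 = 0 → Poles: -3.6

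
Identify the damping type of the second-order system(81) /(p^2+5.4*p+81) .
Standard form: ωn²/(p²+2ζωn·p+ωn²) gives ωn=9, ζ=0.3.
Underdamped (ζ = 0.3 < 1)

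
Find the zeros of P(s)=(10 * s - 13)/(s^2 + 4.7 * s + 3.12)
Set numerator = 0: 10*s - 13 = 0 → Zeros: 1.3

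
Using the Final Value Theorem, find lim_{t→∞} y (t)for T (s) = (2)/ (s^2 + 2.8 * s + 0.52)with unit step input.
FVT: lim_{t→∞} y(t) = lim_{s→0} s*Y(s) where Y(s) = T(s)/s.
= lim_{s→0} T(s) = T(0) = num(0)/den(0) = 2/0.52 = 3.846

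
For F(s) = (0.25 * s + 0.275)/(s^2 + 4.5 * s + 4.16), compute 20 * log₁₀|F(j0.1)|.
Substitute s = j*0.1: F(j0.1) = 0.0661406 - 0.00114778j.
|F(j0.1)| = sqrt(Re² + Im²) = 0.06615.
20*log₁₀(0.06615) = -23.59 dB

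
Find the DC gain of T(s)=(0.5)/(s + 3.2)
DC gain = T(0) = num(0)/den(0) = 0.5/3.2 = 0.1562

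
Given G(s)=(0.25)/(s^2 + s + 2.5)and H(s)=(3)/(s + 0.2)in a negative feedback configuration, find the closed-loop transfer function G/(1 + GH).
Closed-loop T = G/(1+GH).
Numerator: G_num * H_den = 0.25*s + 0.05.
Denominator: G_den * H_den + G_num * H_num = (s^3 + 1.2*s^2 + 2.7*s + 0.5) + (0.75) = s^3 + 1.2*s^2 + 2.7*s + 1.25.
T(s) = (0.25*s + 0.05)/(s^3 + 1.2*s^2 + 2.7*s + 1.25)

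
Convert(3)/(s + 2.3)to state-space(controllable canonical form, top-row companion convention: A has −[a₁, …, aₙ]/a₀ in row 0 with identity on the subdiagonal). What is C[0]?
Reachable canonical form: C = numerator coefficients (right-aligned, zero-padded to length n).
num = 3, C = [[3]].
C[0] = 3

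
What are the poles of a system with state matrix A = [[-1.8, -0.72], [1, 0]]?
Eigenvalues solve det(λI - A) = 0.
Characteristic polynomial: λ^2 + 1.8*λ + 0.72 = 0.
Factor: (λ + 1.2)(λ + 0.6) = 0.
Roots: -0.6, -1.2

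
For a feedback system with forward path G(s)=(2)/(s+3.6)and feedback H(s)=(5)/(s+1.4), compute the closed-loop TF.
Closed-loop T = G/(1+GH).
Numerator: G_num * H_den = 2*s + 2.8.
Denominator: G_den * H_den + G_num * H_num = (s^2 + 5*s + 5.04) + (10) = s^2 + 5*s + 15.04.
T(s) = (2*s + 2.8)/(s^2 + 5*s + 15.04)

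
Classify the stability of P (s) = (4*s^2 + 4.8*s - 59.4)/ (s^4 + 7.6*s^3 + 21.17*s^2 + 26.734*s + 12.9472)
Denominator: s^4 + 7.6*s^3 + 21.17*s^2 + 26.734*s + 12.9472 = (s + 1.4)(s + 3.2)(s^2 + 3*s + 2.89). Poles: -1.4, -1.5 + 0.8j, -1.5 - 0.8j, -3.2. Stable (all poles in LHP)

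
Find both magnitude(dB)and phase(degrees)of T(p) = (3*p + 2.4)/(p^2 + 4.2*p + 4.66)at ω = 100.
Substitute p = j*100: T(j100) = 0.00101926 - 0.0299712j.
|T| = 20*log₁₀(sqrt(Re²+Im²)) = -30.46 dB.
∠T = atan2(Im, Re) = -88.05°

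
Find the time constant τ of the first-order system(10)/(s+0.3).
First-order system: τ = -1/pole. Pole = -0.3. τ = -1/(-0.3) = 3.333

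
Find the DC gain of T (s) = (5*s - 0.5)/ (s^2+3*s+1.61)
DC gain = T(0) = num(0)/den(0) = -0.5/1.61 = -0.3106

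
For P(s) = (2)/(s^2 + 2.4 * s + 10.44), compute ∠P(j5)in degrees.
Substitute s = j*5: P(j5) = -0.0817992 - 0.0674169j.
∠P(j5) = atan2(Im, Re) = atan2(-0.0674169, -0.0817992) = -140.51°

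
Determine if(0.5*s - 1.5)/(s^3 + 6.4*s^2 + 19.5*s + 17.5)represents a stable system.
Denominator: s^3 + 6.4*s^2 + 19.5*s + 17.5 = (s + 1.4)(s^2 + 5*s + 12.5). Poles: -1.4, -2.5 + 2.5j, -2.5 - 2.5j. All Re(p)<0: Yes (stable)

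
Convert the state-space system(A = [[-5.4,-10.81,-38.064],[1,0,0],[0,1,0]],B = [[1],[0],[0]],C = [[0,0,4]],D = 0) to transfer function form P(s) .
P(s) = C(sI - A)⁻¹B + D.
Characteristic polynomial det(sI - A) = s^3 + 5.4*s^2 + 10.81*s + 38.064.
Numerator from C·adj(sI-A)·B + D·det(sI-A) = 4.
P(s) = (4)/(s^3 + 5.4*s^2 + 10.81*s + 38.064)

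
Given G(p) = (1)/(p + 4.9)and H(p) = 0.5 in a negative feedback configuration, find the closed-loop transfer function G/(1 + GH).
Closed-loop T = G/(1+GH).
Numerator: G_num * H_den = 1.
Denominator: G_den * H_den + G_num * H_num = (p + 4.9) + (0.5) = p + 5.4.
T(p) = (1)/(p + 5.4)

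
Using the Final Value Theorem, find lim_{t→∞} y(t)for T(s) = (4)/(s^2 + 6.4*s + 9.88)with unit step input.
FVT: lim_{t→∞} y(t) = lim_{s→0} s*Y(s) where Y(s) = T(s)/s.
= lim_{s→0} T(s) = T(0) = num(0)/den(0) = 4/9.88 = 0.4049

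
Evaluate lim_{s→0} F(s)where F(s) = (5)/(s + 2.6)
DC gain = F(0) = num(0)/den(0) = 5/2.6 = 1.923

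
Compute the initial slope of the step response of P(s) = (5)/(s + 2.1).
IVT: y'(0⁺) = lim_{s→∞} s²·Y(s) = lim_{s→∞} s·P(s).
deg(num) = 0, deg(den) = 1, relative degree = 1, so s·P(s) → (leading num)/(leading den) = 5/1 = 5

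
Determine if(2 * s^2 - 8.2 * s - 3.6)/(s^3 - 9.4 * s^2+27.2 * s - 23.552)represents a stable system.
Denominator: s^3 - 9.4*s^2 + 27.2*s - 23.552 = (s - 3.2)(s - 1.6)(s - 4.6). Poles: 1.6, 3.2, 4.6. All Re(p)<0: No (unstable)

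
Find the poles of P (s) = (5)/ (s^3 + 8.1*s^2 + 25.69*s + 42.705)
Set denominator = 0: s^3 + 8.1*s^2 + 25.69*s + 42.705 = (s + 4.5)(s^2 + 3.6*s + 9.49) = 0 → Poles: -1.8 + 2.5j, -1.8 - 2.5j, -4.5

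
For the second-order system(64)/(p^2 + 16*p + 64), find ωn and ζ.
Standard form: ωn²/(p²+2ζωn·p+ωn²).
const=64=ωn² → ωn=8, p coeff=16=2ζωn → ζ=1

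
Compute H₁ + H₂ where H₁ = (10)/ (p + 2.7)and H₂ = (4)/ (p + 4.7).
Parallel: H = H₁ + H₂ = (n₁·d₂ + n₂·d₁)/(d₁·d₂).
n₁·d₂ = 10*p + 47. n₂·d₁ = 4*p + 10.8. Sum = 14*p + 57.8. d₁·d₂ = p^2 + 7.4*p + 12.69.
H(p) = (14*p + 57.8)/(p^2 + 7.4*p + 12.69)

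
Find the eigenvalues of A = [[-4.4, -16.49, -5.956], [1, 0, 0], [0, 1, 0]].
Eigenvalues solve det(λI - A) = 0.
Characteristic polynomial: λ^3 + 4.4*λ^2 + 16.49*λ + 5.956 = 0.
Factor: (λ + 0.4)(λ^2 + 4*λ + 14.89) = 0.
Roots: -0.4, -2 + 3.3j, -2 - 3.3j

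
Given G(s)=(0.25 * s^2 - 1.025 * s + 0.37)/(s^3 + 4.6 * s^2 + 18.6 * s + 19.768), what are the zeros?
Set numerator = 0: 0.25*s^2 - 1.025*s + 0.37 = 0.25*(s - 3.7)(s - 0.4) = 0 → Zeros: 0.4, 3.7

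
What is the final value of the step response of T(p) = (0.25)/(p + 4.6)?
FVT: lim_{t→∞} y(t) = lim_{p→0} p*Y(p) where Y(p) = T(p)/p.
= lim_{p→0} T(p) = T(0) = num(0)/den(0) = 0.25/4.6 = 0.05435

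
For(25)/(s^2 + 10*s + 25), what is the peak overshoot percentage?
Standard form: ωn²/(s²+2ζωn·s+ωn²) → ωn = 5, ζ = 1.
ζ ≥ 1, so the response is non-oscillatory: peak overshoot = 0%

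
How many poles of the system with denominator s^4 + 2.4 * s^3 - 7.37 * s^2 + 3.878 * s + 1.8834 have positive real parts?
s^4 + 2.4*s^3 - 7.37*s^2 + 3.878*s + 1.8834 = (s + 4.3)(s + 0.3)(s^2 - 2.2*s + 1.46). Poles: -0.3, -4.3, 1.1 + 0.5j, 1.1 - 0.5j. RHP poles (Re>0): 2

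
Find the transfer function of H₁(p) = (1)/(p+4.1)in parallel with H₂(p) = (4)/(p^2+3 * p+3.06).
Parallel: H = H₁ + H₂ = (n₁·d₂ + n₂·d₁)/(d₁·d₂).
n₁·d₂ = p^2 + 3*p + 3.06. n₂·d₁ = 4*p + 16.4. Sum = p^2 + 7*p + 19.46. d₁·d₂ = p^3 + 7.1*p^2 + 15.36*p + 12.546.
H(p) = (p^2 + 7*p + 19.46)/(p^3 + 7.1*p^2 + 15.36*p + 12.546)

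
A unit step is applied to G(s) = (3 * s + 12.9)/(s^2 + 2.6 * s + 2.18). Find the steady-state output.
FVT: lim_{t→∞} y(t) = lim_{s→0} s*Y(s) where Y(s) = G(s)/s.
= lim_{s→0} G(s) = G(0) = num(0)/den(0) = 12.9/2.18 = 5.917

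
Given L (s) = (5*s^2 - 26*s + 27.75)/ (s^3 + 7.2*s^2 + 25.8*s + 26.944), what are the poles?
Set denominator = 0: s^3 + 7.2*s^2 + 25.8*s + 26.944 = (s + 1.6)(s^2 + 5.6*s + 16.84) = 0 → Poles: -1.6, -2.8 + 3j, -2.8 - 3j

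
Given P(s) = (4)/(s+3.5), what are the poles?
Set denominator = 0: s + 3.5 = 0 → Poles: -3.5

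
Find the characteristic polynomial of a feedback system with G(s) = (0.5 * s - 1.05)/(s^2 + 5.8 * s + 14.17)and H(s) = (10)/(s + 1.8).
Characteristic poly = G_den * H_den + G_num * H_num = (s^3 + 7.6*s^2 + 24.61*s + 25.506) + (5*s - 10.5) = s^3 + 7.6*s^2 + 29.61*s + 15.006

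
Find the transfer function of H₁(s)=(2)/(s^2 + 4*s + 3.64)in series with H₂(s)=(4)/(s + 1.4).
Series: H = H₁ · H₂ = (n₁·n₂)/(d₁·d₂).
Num: n₁·n₂ = 8. Den: d₁·d₂ = s^3 + 5.4*s^2 + 9.24*s + 5.096.
H(s) = (8)/(s^3 + 5.4*s^2 + 9.24*s + 5.096)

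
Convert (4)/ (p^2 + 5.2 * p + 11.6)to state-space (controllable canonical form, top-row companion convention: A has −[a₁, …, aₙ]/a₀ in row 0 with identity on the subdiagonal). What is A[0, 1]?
Reachable canonical form for den = p^2 + 5.2*p + 11.6: top row of A = -[a₁,a₂,...,aₙ]/a₀, ones on the subdiagonal, zeros elsewhere.
A = [[-5.2, -11.6], [1, 0]].
A[0,1] = -11.6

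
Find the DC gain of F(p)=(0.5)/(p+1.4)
DC gain = F(0) = num(0)/den(0) = 0.5/1.4 = 0.3571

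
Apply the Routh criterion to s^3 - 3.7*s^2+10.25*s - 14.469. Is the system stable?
Routh array:
s^3: [1, 10.25]; s^2: [-3.7, -14.469]; s^1: [6.33946]; s^0: [-14.469]
First column: [1, -3.7, 6.33946, -14.469]. Sign changes = 3.
No, unstable (3 RHP root(s))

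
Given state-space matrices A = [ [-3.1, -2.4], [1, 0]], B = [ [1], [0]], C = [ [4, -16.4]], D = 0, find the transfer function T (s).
T(s) = C(sI - A)⁻¹B + D.
Characteristic polynomial det(sI - A) = s^2 + 3.1*s + 2.4.
Numerator from C·adj(sI-A)·B + D·det(sI-A) = 4*s - 16.4.
T(s) = (4*s - 16.4)/(s^2 + 3.1*s + 2.4)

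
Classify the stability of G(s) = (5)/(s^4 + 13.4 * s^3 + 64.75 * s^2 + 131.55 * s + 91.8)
Denominator: s^4 + 13.4*s^3 + 64.75*s^2 + 131.55*s + 91.8 = (s + 4.5)(s + 3.4)(s + 1.5)(s + 4). Poles: -1.5, -3.4, -4, -4.5. Stable (all poles in LHP)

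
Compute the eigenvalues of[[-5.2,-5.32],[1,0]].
Eigenvalues solve det(λI - A) = 0.
Characteristic polynomial: λ^2 + 5.2*λ + 5.32 = 0.
Factor: (λ + 3.8)(λ + 1.4) = 0.
Roots: -1.4, -3.8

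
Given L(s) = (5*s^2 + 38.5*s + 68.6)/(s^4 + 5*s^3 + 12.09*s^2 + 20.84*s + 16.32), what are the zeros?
Set numerator = 0: 5*s^2 + 38.5*s + 68.6 = 5*(s + 4.9)(s + 2.8) = 0 → Zeros: -2.8, -4.9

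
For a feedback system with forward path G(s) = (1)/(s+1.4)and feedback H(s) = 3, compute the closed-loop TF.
Closed-loop T = G/(1+GH).
Numerator: G_num * H_den = 1.
Denominator: G_den * H_den + G_num * H_num = (s + 1.4) + (3) = s + 4.4.
T(s) = (1)/(s + 4.4)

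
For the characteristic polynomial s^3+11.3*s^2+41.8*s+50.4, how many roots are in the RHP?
s^3 + 11.3*s^2 + 41.8*s + 50.4 = (s + 2.8)(s + 4)(s + 4.5). Poles: -2.8, -4, -4.5. RHP poles (Re>0): 0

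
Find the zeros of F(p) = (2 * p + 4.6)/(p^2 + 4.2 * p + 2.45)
Set numerator = 0: 2*p + 4.6 = 0 → Zeros: -2.3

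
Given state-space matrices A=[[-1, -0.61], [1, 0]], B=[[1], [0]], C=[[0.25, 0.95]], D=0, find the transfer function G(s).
G(s) = C(sI - A)⁻¹B + D.
Characteristic polynomial det(sI - A) = s^2 + s + 0.61.
Numerator from C·adj(sI-A)·B + D·det(sI-A) = 0.25*s + 0.95.
G(s) = (0.25*s + 0.95)/(s^2 + s + 0.61)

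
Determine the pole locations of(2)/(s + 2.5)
Set denominator = 0: s + 2.5 = 0 → Poles: -2.5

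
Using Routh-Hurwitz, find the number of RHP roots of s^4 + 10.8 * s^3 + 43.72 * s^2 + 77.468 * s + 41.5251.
Routh array:
s^4: [1, 43.72, 41.5251]; s^3: [10.8, 77.468]; s^2: [36.547, 41.5251]; s^1: [65.1969]; s^0: [41.5251]
First column: [1, 10.8, 36.547, 65.1969, 41.5251]. Sign changes = RHP roots = 0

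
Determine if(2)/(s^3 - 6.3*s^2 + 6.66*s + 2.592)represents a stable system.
Denominator: s^3 - 6.3*s^2 + 6.66*s + 2.592 = (s - 4.8)(s - 1.8)(s + 0.3). Poles: -0.3, 1.8, 4.8. All Re(p)<0: No (unstable)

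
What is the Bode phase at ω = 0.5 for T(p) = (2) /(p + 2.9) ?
Substitute p = j*0.5: T(j0.5) = 0.669746 - 0.115473j.
∠T(j0.5) = atan2(Im, Re) = atan2(-0.115473, 0.669746) = -9.78°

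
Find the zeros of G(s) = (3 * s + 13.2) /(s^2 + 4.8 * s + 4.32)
Set numerator = 0: 3*s + 13.2 = 0 → Zeros: -4.4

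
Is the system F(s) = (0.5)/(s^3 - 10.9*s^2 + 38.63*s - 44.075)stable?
Denominator: s^3 - 10.9*s^2 + 38.63*s - 44.075 = (s - 2.5)(s - 4.1)(s - 4.3). Poles: 2.5, 4.1, 4.3. All Re(p)<0: No (unstable)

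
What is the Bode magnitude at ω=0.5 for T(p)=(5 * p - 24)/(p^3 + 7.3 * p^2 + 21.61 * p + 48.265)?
Substitute p = j*0.5: T(j0.5) = -0.479078 + 0.164008j.
|T(j0.5)| = sqrt(Re² + Im²) = 0.5064.
20*log₁₀(0.5064) = -5.91 dB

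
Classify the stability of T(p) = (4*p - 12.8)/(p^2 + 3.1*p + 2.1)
Denominator: p^2 + 3.1*p + 2.1 = (p + 2.1)(p + 1). Poles: -1, -2.1. Stable (all poles in LHP)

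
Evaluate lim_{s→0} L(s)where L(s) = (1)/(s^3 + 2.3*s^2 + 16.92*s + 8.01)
DC gain = L(0) = num(0)/den(0) = 1/8.01 = 0.1248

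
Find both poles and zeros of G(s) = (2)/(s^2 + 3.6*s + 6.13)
Set denominator = 0: s^2 + 3.6*s + 6.13 = 0 → Poles: -1.8 + 1.7j, -1.8 - 1.7j
Numerator is a nonzero constant (2) → Zeros: none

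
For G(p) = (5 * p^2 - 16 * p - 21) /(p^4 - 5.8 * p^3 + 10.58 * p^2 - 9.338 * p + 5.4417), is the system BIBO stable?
Denominator: p^4 - 5.8*p^3 + 10.58*p^2 - 9.338*p + 5.4417 = (p - 1.7)(p - 3.3)(p^2 - 0.8*p + 0.97). Poles: 0.4 + 0.9j, 0.4 - 0.9j, 1.7, 3.3. All Re(p)<0: No (unstable)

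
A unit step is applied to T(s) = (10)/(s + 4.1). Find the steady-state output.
FVT: lim_{t→∞} y(t) = lim_{s→0} s*Y(s) where Y(s) = T(s)/s.
= lim_{s→0} T(s) = T(0) = num(0)/den(0) = 10/4.1 = 2.439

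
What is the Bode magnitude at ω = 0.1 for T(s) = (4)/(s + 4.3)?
Substitute s = j*0.1: T(j0.1) = 0.92973 - 0.0216216j.
|T(j0.1)| = sqrt(Re² + Im²) = 0.93.
20*log₁₀(0.93) = -0.63 dB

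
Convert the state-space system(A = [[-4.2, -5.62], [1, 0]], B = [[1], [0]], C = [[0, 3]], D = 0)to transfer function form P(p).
P(p) = C(pI - A)⁻¹B + D.
Characteristic polynomial det(pI - A) = p^2 + 4.2*p + 5.62.
Numerator from C·adj(pI-A)·B + D·det(pI-A) = 3.
P(p) = (3)/(p^2 + 4.2*p + 5.62)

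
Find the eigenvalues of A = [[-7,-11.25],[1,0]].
Eigenvalues solve det(λI - A) = 0.
Characteristic polynomial: λ^2 + 7*λ + 11.25 = 0.
Factor: (λ + 2.5)(λ + 4.5) = 0.
Roots: -2.5, -4.5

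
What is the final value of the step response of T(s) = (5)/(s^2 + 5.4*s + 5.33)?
FVT: lim_{t→∞} y(t) = lim_{s→0} s*Y(s) where Y(s) = T(s)/s.
= lim_{s→0} T(s) = T(0) = num(0)/den(0) = 5/5.33 = 0.9381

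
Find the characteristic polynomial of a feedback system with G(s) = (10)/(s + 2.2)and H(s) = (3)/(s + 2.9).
Characteristic poly = G_den * H_den + G_num * H_num = (s^2 + 5.1*s + 6.38) + (30) = s^2 + 5.1*s + 36.38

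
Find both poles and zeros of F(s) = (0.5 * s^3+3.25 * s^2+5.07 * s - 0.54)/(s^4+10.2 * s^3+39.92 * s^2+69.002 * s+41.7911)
Set denominator = 0: s^4 + 10.2*s^3 + 39.92*s^2 + 69.002*s + 41.7911 = (s + 1.3)(s + 3.1)(s^2 + 5.8*s + 10.37) = 0 → Poles: -1.3, -2.9 + 1.4j, -2.9 - 1.4j, -3.1
Set numerator = 0: 0.5*s^3 + 3.25*s^2 + 5.07*s - 0.54 = 0.5*(s - 0.1)(s + 3.6)(s + 3) = 0 → Zeros: -3, -3.6, 0.1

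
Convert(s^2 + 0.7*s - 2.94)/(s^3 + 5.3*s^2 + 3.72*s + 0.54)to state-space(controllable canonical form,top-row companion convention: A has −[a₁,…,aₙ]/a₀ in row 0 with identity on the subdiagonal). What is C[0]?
Reachable canonical form: C = numerator coefficients (right-aligned, zero-padded to length n).
num = s^2 + 0.7*s - 2.94, C = [[1, 0.7, -2.94]].
C[0] = 1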